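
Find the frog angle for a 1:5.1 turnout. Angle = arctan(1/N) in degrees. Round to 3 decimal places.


1/N = 1/5.1 = 0.196078
angle = arctan(0.196078) = 0.193622 rad
angle = 0.193622 * 180/pi = 11.094 degrees

11.094


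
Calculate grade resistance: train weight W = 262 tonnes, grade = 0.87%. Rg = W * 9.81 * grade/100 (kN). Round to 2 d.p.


Rg = W * 9.81 * grade / 100
Rg = 262 * 9.81 * 0.87 / 100
Rg = 2570.22 * 0.0087
Rg = 22.36 kN

22.36


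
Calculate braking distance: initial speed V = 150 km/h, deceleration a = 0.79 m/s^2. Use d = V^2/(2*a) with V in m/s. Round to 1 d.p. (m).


Convert speed: V = 150 / 3.6 = 41.6667 m/s
V^2 = 1736.1111
d = 1736.1111 / (2 * 0.79)
d = 1736.1111 / 1.58
d = 1098.8 m

1098.8


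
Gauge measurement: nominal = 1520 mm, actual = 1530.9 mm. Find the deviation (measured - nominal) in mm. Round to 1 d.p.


Deviation = measured - nominal
Deviation = 1530.9 - 1520
Deviation = 10.9 mm

10.9


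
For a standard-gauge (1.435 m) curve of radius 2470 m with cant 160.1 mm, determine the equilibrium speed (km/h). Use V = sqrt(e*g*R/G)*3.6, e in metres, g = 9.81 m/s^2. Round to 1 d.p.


Convert cant: e = 160.1 mm = 0.1601 m
V_ms = sqrt(0.1601 * 9.81 * 2470 / 1.435)
V_ms = sqrt(2703.369387) = 51.9939 m/s
V = 51.9939 * 3.6 = 187.2 km/h

187.2


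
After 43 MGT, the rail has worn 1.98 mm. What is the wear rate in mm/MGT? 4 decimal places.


Wear rate = total wear / cumulative tonnage
Rate = 1.98 / 43
Rate = 0.0460 mm/MGT

0.0460


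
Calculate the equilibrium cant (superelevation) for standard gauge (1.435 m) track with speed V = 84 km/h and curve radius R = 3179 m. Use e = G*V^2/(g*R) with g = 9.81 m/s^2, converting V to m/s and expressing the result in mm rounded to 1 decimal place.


Convert speed: V = 84 / 3.6 = 23.3333 m/s
Apply formula: e = 1.435 * 23.3333^2 / (9.81 * 3179)
e = 1.435 * 544.4444 / 31185.99
e = 0.025052 m = 25.1 mm

25.1


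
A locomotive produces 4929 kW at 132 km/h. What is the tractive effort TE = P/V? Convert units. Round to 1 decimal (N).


Convert: P = 4929 kW = 4929000 W
V = 132 / 3.6 = 36.6667 m/s
TE = 4929000 / 36.6667
TE = 134427.3 N

134427.3


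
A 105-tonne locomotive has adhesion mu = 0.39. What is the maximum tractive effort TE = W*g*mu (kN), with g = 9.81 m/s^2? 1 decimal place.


TE_max = W * g * mu
TE_max = 105 * 9.81 * 0.39
TE_max = 1030.05 * 0.39
TE_max = 401.7 kN

401.7


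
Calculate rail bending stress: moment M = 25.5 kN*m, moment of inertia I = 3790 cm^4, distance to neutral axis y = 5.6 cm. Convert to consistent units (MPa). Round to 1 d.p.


Convert units:
M = 25.5 kN*m = 25500000 N*mm
y = 5.6 cm = 56 mm
I = 3790 cm^4 = 37900000 mm^4
sigma = 25500000 * 56 / 37900000
sigma = 37.7 MPa

37.7


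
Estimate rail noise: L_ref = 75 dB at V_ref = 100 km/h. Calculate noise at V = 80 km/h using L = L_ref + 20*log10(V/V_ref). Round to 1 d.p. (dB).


V/V_ref = 80 / 100 = 0.8
log10(0.8) = -0.09691
20 * -0.09691 = -1.9382
L = 75 + -1.9382 = 73.1 dB

73.1


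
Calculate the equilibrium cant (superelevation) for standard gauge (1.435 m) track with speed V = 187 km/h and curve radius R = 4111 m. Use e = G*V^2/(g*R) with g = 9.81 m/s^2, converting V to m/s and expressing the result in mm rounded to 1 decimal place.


Convert speed: V = 187 / 3.6 = 51.9444 m/s
Apply formula: e = 1.435 * 51.9444^2 / (9.81 * 4111)
e = 1.435 * 2698.2253 / 40328.91
e = 0.096009 m = 96.0 mm

96.0


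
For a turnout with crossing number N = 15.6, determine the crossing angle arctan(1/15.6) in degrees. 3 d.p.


1/N = 1/15.6 = 0.064103
angle = arctan(0.064103) = 0.064015 rad
angle = 0.064015 * 180/pi = 3.668 degrees

3.668


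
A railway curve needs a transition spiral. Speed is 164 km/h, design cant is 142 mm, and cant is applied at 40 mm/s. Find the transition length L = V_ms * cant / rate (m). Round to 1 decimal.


Convert speed: V = 164 / 3.6 = 45.5556 m/s
L = 45.5556 * 142 / 40
L = 6468.8889 / 40
L = 161.7 m

161.7


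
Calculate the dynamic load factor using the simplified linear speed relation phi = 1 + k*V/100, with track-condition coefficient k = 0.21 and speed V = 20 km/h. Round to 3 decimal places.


phi = 1 + k * V / 100
phi = 1 + 0.21 * 20 / 100
phi = 1 + 0.042
phi = 1.042

1.042


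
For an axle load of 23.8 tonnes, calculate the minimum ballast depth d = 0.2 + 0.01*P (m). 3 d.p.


d = 0.2 + 0.01 * 23.8
d = 0.2 + 0.238
d = 0.438 m

0.438


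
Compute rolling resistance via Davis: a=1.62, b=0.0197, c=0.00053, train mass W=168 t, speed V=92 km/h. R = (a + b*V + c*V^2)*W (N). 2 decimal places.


b*V = 0.0197 * 92 = 1.8124
c*V^2 = 0.00053 * 8464 = 4.48592
R_per_t = 1.62 + 1.8124 + 4.48592 = 7.91832 N/t
R_total = 7.91832 * 168 = 1330.28 N

1330.28


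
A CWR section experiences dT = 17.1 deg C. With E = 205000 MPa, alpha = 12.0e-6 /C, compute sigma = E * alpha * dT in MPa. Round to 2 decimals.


sigma = E * alpha * dT
sigma = 205000 * 12.0e-6 * 17.1
sigma = 2.46 * 17.1
sigma = 42.07 MPa

42.07


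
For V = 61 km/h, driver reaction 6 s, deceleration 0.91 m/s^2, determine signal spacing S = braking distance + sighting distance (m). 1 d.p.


V = 61 / 3.6 = 16.9444 m/s
Braking distance = 16.9444^2 / (2*0.91) = 157.7551 m
Sighting distance = 16.9444 * 6 = 101.6667 m
S = 157.7551 + 101.6667 = 259.4 m

259.4


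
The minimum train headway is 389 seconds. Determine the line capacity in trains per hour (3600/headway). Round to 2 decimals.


Capacity = 3600 / headway
Capacity = 3600 / 389
Capacity = 9.25 trains/hour

9.25


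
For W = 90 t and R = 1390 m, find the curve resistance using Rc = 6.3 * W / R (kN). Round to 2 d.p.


Rc = 6.3 * W / R
Rc = 6.3 * 90 / 1390
Rc = 567.0 / 1390
Rc = 0.41 kN

0.41


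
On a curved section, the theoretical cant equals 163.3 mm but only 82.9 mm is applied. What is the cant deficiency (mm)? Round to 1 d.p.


Cant deficiency = equilibrium cant - actual cant
CD = 163.3 - 82.9
CD = 80.4 mm

80.4


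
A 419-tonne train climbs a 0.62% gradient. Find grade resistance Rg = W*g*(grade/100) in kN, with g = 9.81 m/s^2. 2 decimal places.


Rg = W * 9.81 * grade / 100
Rg = 419 * 9.81 * 0.62 / 100
Rg = 4110.39 * 0.0062
Rg = 25.48 kN

25.48


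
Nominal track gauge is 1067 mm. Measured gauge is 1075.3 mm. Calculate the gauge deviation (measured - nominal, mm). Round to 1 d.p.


Deviation = measured - nominal
Deviation = 1075.3 - 1067
Deviation = 8.3 mm

8.3


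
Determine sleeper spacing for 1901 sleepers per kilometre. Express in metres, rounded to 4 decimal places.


Spacing = 1000 m / number of sleepers
Spacing = 1000 / 1901
Spacing = 0.5260 m

0.5260


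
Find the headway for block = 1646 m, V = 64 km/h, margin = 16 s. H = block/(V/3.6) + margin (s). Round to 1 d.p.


V = 64 / 3.6 = 17.7778 m/s
Block traversal time = 1646 / 17.7778 = 92.5875 s
Headway = 92.5875 + 16
Headway = 108.6 s

108.6


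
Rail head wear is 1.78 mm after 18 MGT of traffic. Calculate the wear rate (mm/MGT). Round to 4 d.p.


Wear rate = total wear / cumulative tonnage
Rate = 1.78 / 18
Rate = 0.0989 mm/MGT

0.0989


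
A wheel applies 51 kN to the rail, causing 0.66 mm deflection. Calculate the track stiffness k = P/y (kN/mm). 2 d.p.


Track stiffness k = P / y
k = 51 / 0.66
k = 77.27 kN/mm

77.27


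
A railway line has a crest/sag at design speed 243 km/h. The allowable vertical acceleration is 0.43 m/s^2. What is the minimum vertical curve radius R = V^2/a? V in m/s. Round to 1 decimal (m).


Convert speed: V = 243 / 3.6 = 67.5 m/s
V^2 = 4556.25 m^2/s^2
R_v = 4556.25 / 0.43
R_v = 10595.9 m

10595.9


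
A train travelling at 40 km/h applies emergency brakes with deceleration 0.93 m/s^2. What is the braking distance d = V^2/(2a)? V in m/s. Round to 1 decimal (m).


Convert speed: V = 40 / 3.6 = 11.1111 m/s
V^2 = 123.4568
d = 123.4568 / (2 * 0.93)
d = 123.4568 / 1.86
d = 66.4 m

66.4


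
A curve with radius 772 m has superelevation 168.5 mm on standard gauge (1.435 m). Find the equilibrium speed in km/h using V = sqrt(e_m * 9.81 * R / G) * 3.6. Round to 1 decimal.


Convert cant: e = 168.5 mm = 0.1685 m
V_ms = sqrt(0.1685 * 9.81 * 772 / 1.435)
V_ms = sqrt(889.271373) = 29.8207 m/s
V = 29.8207 * 3.6 = 107.4 km/h

107.4


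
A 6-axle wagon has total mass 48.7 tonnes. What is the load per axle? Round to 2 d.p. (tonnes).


Load per axle = total weight / number of axles
Load = 48.7 / 6
Load = 8.12 tonnes

8.12


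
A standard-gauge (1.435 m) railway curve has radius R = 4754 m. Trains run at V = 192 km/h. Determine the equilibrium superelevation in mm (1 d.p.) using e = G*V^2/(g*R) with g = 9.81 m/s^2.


Convert speed: V = 192 / 3.6 = 53.3333 m/s
Apply formula: e = 1.435 * 53.3333^2 / (9.81 * 4754)
e = 1.435 * 2844.4444 / 46636.74
e = 0.087523 m = 87.5 mm

87.5


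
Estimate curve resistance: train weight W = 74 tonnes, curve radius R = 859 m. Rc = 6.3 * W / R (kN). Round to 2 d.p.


Rc = 6.3 * W / R
Rc = 6.3 * 74 / 859
Rc = 466.2 / 859
Rc = 0.54 kN

0.54


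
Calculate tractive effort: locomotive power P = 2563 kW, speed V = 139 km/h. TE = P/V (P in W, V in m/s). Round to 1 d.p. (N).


Convert: P = 2563 kW = 2563000 W
V = 139 / 3.6 = 38.6111 m/s
TE = 2563000 / 38.6111
TE = 66379.9 N

66379.9


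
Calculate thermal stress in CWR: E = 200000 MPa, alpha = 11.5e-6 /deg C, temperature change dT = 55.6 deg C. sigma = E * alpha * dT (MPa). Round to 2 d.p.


sigma = E * alpha * dT
sigma = 200000 * 11.5e-6 * 55.6
sigma = 2.3 * 55.6
sigma = 127.88 MPa

127.88


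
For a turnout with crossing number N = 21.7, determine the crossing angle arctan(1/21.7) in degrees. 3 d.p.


1/N = 1/21.7 = 0.046083
angle = arctan(0.046083) = 0.04605 rad
angle = 0.04605 * 180/pi = 2.638 degrees

2.638


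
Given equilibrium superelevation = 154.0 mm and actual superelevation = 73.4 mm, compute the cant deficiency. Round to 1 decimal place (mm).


Cant deficiency = equilibrium cant - actual cant
CD = 154.0 - 73.4
CD = 80.6 mm

80.6


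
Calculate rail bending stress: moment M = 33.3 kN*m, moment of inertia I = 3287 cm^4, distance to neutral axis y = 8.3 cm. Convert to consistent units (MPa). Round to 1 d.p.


Convert units:
M = 33.3 kN*m = 33300000 N*mm
y = 8.3 cm = 83 mm
I = 3287 cm^4 = 32870000 mm^4
sigma = 33300000 * 83 / 32870000
sigma = 84.1 MPa

84.1


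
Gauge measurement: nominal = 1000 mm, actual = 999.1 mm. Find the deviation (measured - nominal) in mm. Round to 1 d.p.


Deviation = measured - nominal
Deviation = 999.1 - 1000
Deviation = -0.9 mm

-0.9


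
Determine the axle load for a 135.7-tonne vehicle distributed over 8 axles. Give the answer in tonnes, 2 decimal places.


Load per axle = total weight / number of axles
Load = 135.7 / 8
Load = 16.96 tonnes

16.96


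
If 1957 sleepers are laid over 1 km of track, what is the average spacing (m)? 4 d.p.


Spacing = 1000 m / number of sleepers
Spacing = 1000 / 1957
Spacing = 0.5110 m

0.5110


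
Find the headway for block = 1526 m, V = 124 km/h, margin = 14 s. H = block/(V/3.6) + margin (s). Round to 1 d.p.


V = 124 / 3.6 = 34.4444 m/s
Block traversal time = 1526 / 34.4444 = 44.3032 s
Headway = 44.3032 + 14
Headway = 58.3 s

58.3


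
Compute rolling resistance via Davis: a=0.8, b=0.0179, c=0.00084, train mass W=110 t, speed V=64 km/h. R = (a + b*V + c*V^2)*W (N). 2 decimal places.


b*V = 0.0179 * 64 = 1.1456
c*V^2 = 0.00084 * 4096 = 3.44064
R_per_t = 0.8 + 1.1456 + 3.44064 = 5.38624 N/t
R_total = 5.38624 * 110 = 592.49 N

592.49


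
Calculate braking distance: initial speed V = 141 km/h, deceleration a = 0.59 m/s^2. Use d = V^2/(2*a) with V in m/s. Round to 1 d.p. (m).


Convert speed: V = 141 / 3.6 = 39.1667 m/s
V^2 = 1534.0278
d = 1534.0278 / (2 * 0.59)
d = 1534.0278 / 1.18
d = 1300.0 m

1300.0


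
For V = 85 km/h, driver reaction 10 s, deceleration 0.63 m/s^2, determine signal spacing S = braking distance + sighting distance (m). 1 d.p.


V = 85 / 3.6 = 23.6111 m/s
Braking distance = 23.6111^2 / (2*0.63) = 442.4481 m
Sighting distance = 23.6111 * 10 = 236.1111 m
S = 442.4481 + 236.1111 = 678.6 m

678.6


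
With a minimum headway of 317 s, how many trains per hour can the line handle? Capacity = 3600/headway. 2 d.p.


Capacity = 3600 / headway
Capacity = 3600 / 317
Capacity = 11.36 trains/hour

11.36


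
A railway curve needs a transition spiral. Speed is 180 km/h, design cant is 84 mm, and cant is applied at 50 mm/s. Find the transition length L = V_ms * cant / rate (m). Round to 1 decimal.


Convert speed: V = 180 / 3.6 = 50.0 m/s
L = 50.0 * 84 / 50
L = 4200.0 / 50
L = 84.0 m

84.0


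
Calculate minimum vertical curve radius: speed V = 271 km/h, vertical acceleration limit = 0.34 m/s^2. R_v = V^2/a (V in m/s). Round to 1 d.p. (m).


Convert speed: V = 271 / 3.6 = 75.2778 m/s
V^2 = 5666.7438 m^2/s^2
R_v = 5666.7438 / 0.34
R_v = 16666.9 m

16666.9


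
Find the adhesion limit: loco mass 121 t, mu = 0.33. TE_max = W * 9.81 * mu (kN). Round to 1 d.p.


TE_max = W * g * mu
TE_max = 121 * 9.81 * 0.33
TE_max = 1187.01 * 0.33
TE_max = 391.7 kN

391.7


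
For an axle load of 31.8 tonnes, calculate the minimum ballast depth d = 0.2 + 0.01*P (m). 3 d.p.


d = 0.2 + 0.01 * 31.8
d = 0.2 + 0.318
d = 0.518 m

0.518


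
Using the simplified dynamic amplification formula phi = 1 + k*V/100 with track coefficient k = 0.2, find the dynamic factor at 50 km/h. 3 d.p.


phi = 1 + k * V / 100
phi = 1 + 0.2 * 50 / 100
phi = 1 + 0.1
phi = 1.100

1.100


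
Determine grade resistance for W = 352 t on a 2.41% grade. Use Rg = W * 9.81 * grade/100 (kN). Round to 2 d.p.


Rg = W * 9.81 * grade / 100
Rg = 352 * 9.81 * 2.41 / 100
Rg = 3453.12 * 0.0241
Rg = 83.22 kN

83.22


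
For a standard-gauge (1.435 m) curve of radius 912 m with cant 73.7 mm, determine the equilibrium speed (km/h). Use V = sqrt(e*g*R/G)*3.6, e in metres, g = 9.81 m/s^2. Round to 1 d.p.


Convert cant: e = 73.7 mm = 0.0737 m
V_ms = sqrt(0.0737 * 9.81 * 912 / 1.435)
V_ms = sqrt(459.493564) = 21.4358 m/s
V = 21.4358 * 3.6 = 77.2 km/h

77.2


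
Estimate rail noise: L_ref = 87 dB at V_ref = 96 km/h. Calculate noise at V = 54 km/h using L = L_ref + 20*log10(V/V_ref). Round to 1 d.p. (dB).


V/V_ref = 54 / 96 = 0.5625
log10(0.5625) = -0.249877
20 * -0.249877 = -4.9975
L = 87 + -4.9975 = 82.0 dB

82.0


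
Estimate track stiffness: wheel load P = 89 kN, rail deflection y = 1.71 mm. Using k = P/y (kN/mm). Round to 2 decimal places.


Track stiffness k = P / y
k = 89 / 1.71
k = 52.05 kN/mm

52.05


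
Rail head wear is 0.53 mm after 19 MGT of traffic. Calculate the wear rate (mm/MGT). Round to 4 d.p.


Wear rate = total wear / cumulative tonnage
Rate = 0.53 / 19
Rate = 0.0279 mm/MGT

0.0279


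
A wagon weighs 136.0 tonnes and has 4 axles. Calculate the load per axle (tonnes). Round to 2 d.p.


Load per axle = total weight / number of axles
Load = 136.0 / 4
Load = 34.00 tonnes

34.00


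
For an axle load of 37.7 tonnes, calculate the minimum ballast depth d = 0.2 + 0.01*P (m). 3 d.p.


d = 0.2 + 0.01 * 37.7
d = 0.2 + 0.377
d = 0.577 m

0.577


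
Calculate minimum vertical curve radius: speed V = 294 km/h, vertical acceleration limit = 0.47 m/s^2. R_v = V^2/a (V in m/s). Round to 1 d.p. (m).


Convert speed: V = 294 / 3.6 = 81.6667 m/s
V^2 = 6669.4444 m^2/s^2
R_v = 6669.4444 / 0.47
R_v = 14190.3 m

14190.3


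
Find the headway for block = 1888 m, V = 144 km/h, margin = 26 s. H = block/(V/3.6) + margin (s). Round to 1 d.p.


V = 144 / 3.6 = 40.0 m/s
Block traversal time = 1888 / 40.0 = 47.2 s
Headway = 47.2 + 26
Headway = 73.2 s

73.2


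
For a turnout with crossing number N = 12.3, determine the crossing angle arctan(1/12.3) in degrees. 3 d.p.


1/N = 1/12.3 = 0.081301
angle = arctan(0.081301) = 0.081122 rad
angle = 0.081122 * 180/pi = 4.648 degrees

4.648


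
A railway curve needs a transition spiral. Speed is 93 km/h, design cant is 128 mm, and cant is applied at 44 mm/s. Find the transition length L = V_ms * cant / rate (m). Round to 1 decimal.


Convert speed: V = 93 / 3.6 = 25.8333 m/s
L = 25.8333 * 128 / 44
L = 3306.6667 / 44
L = 75.2 m

75.2


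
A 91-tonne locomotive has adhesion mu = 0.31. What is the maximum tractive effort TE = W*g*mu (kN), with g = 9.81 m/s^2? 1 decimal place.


TE_max = W * g * mu
TE_max = 91 * 9.81 * 0.31
TE_max = 892.71 * 0.31
TE_max = 276.7 kN

276.7


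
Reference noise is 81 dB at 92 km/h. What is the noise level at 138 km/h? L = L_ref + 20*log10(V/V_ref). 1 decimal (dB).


V/V_ref = 138 / 92 = 1.5
log10(1.5) = 0.176091
20 * 0.176091 = 3.5218
L = 81 + 3.5218 = 84.5 dB

84.5


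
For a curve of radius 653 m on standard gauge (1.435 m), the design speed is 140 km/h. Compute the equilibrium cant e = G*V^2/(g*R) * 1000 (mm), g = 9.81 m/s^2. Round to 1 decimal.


Convert speed: V = 140 / 3.6 = 38.8889 m/s
Apply formula: e = 1.435 * 38.8889^2 / (9.81 * 653)
e = 1.435 * 1512.3457 / 6405.93
e = 0.338782 m = 338.8 mm

338.8


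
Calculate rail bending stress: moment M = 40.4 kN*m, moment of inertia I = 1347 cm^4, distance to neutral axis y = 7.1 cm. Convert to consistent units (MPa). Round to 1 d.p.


Convert units:
M = 40.4 kN*m = 40400000 N*mm
y = 7.1 cm = 71 mm
I = 1347 cm^4 = 13470000 mm^4
sigma = 40400000 * 71 / 13470000
sigma = 212.9 MPa

212.9


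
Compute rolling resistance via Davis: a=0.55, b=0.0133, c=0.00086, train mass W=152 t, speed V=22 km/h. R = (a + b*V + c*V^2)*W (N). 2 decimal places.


b*V = 0.0133 * 22 = 0.2926
c*V^2 = 0.00086 * 484 = 0.41624
R_per_t = 0.55 + 0.2926 + 0.41624 = 1.25884 N/t
R_total = 1.25884 * 152 = 191.34 N

191.34


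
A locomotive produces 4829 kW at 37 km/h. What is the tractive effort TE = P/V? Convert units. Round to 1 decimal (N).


Convert: P = 4829 kW = 4829000 W
V = 37 / 3.6 = 10.2778 m/s
TE = 4829000 / 10.2778
TE = 469848.6 N

469848.6


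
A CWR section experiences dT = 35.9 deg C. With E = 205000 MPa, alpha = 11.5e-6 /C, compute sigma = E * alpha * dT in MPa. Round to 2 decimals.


sigma = E * alpha * dT
sigma = 205000 * 11.5e-6 * 35.9
sigma = 2.3575 * 35.9
sigma = 84.63 MPa

84.63


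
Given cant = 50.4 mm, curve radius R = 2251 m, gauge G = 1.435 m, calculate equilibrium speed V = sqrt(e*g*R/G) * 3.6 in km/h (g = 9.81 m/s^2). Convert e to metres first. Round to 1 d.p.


Convert cant: e = 50.4 mm = 0.0504 m
V_ms = sqrt(0.0504 * 9.81 * 2251 / 1.435)
V_ms = sqrt(775.573815) = 27.8491 m/s
V = 27.8491 * 3.6 = 100.3 km/h

100.3


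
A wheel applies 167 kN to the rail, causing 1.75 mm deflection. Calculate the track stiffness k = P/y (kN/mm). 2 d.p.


Track stiffness k = P / y
k = 167 / 1.75
k = 95.43 kN/mm

95.43


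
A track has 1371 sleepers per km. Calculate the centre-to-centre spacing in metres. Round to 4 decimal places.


Spacing = 1000 m / number of sleepers
Spacing = 1000 / 1371
Spacing = 0.7294 m

0.7294


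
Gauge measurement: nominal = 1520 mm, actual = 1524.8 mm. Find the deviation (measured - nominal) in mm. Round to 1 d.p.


Deviation = measured - nominal
Deviation = 1524.8 - 1520
Deviation = 4.8 mm

4.8


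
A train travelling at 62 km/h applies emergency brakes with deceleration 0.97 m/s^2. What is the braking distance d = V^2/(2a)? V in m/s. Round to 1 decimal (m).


Convert speed: V = 62 / 3.6 = 17.2222 m/s
V^2 = 296.6049
d = 296.6049 / (2 * 0.97)
d = 296.6049 / 1.94
d = 152.9 m

152.9


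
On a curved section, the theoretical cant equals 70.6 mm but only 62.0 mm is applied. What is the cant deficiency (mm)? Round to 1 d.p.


Cant deficiency = equilibrium cant - actual cant
CD = 70.6 - 62.0
CD = 8.6 mm

8.6


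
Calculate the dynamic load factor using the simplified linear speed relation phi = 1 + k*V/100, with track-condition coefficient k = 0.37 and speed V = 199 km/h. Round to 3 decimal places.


phi = 1 + k * V / 100
phi = 1 + 0.37 * 199 / 100
phi = 1 + 0.7363
phi = 1.736

1.736


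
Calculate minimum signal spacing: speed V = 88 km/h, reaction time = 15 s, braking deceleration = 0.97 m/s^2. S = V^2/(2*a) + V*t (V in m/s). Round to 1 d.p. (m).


V = 88 / 3.6 = 24.4444 m/s
Braking distance = 24.4444^2 / (2*0.97) = 308.0056 m
Sighting distance = 24.4444 * 15 = 366.6667 m
S = 308.0056 + 366.6667 = 674.7 m

674.7


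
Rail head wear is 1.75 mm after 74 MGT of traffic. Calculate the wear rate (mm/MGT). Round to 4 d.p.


Wear rate = total wear / cumulative tonnage
Rate = 1.75 / 74
Rate = 0.0236 mm/MGT

0.0236


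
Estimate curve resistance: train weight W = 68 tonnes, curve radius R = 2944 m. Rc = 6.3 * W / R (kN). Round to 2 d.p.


Rc = 6.3 * W / R
Rc = 6.3 * 68 / 2944
Rc = 428.4 / 2944
Rc = 0.15 kN

0.15


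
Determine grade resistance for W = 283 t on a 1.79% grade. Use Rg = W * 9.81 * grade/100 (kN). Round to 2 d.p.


Rg = W * 9.81 * grade / 100
Rg = 283 * 9.81 * 1.79 / 100
Rg = 2776.23 * 0.0179
Rg = 49.69 kN

49.69


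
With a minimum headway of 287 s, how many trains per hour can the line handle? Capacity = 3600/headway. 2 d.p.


Capacity = 3600 / headway
Capacity = 3600 / 287
Capacity = 12.54 trains/hour

12.54


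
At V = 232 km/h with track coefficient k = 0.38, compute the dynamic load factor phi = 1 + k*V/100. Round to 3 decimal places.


phi = 1 + k * V / 100
phi = 1 + 0.38 * 232 / 100
phi = 1 + 0.8816
phi = 1.882

1.882


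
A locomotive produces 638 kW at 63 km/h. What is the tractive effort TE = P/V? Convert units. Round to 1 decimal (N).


Convert: P = 638 kW = 638000 W
V = 63 / 3.6 = 17.5 m/s
TE = 638000 / 17.5
TE = 36457.1 N

36457.1


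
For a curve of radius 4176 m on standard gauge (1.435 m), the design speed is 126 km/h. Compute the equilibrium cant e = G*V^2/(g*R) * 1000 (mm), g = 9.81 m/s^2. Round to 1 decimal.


Convert speed: V = 126 / 3.6 = 35.0 m/s
Apply formula: e = 1.435 * 35.0^2 / (9.81 * 4176)
e = 1.435 * 1225.0 / 40966.56
e = 0.04291 m = 42.9 mm

42.9


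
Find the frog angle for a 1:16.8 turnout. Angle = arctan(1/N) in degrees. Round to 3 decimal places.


1/N = 1/16.8 = 0.059524
angle = arctan(0.059524) = 0.059454 rad
angle = 0.059454 * 180/pi = 3.406 degrees

3.406


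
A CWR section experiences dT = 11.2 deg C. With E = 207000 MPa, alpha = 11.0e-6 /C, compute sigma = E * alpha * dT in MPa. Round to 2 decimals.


sigma = E * alpha * dT
sigma = 207000 * 11.0e-6 * 11.2
sigma = 2.277 * 11.2
sigma = 25.50 MPa

25.50


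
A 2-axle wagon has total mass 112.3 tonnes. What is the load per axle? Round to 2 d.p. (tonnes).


Load per axle = total weight / number of axles
Load = 112.3 / 2
Load = 56.15 tonnes

56.15


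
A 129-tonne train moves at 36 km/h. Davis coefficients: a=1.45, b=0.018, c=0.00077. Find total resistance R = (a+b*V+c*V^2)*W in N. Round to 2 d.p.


b*V = 0.018 * 36 = 0.648
c*V^2 = 0.00077 * 1296 = 0.99792
R_per_t = 1.45 + 0.648 + 0.99792 = 3.09592 N/t
R_total = 3.09592 * 129 = 399.37 N

399.37


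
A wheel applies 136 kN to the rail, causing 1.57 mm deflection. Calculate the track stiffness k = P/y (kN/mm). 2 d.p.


Track stiffness k = P / y
k = 136 / 1.57
k = 86.62 kN/mm

86.62


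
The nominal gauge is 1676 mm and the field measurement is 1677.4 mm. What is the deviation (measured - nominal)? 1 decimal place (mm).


Deviation = measured - nominal
Deviation = 1677.4 - 1676
Deviation = 1.4 mm

1.4


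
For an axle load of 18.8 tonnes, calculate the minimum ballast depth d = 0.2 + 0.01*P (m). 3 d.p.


d = 0.2 + 0.01 * 18.8
d = 0.2 + 0.188
d = 0.388 m

0.388


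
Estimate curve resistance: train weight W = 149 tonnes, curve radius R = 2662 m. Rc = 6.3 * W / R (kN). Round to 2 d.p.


Rc = 6.3 * W / R
Rc = 6.3 * 149 / 2662
Rc = 938.7 / 2662
Rc = 0.35 kN

0.35


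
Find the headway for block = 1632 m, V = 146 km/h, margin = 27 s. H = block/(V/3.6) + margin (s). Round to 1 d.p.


V = 146 / 3.6 = 40.5556 m/s
Block traversal time = 1632 / 40.5556 = 40.2411 s
Headway = 40.2411 + 27
Headway = 67.2 s

67.2


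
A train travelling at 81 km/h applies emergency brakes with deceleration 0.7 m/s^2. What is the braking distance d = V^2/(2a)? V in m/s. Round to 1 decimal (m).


Convert speed: V = 81 / 3.6 = 22.5 m/s
V^2 = 506.25
d = 506.25 / (2 * 0.7)
d = 506.25 / 1.4
d = 361.6 m

361.6


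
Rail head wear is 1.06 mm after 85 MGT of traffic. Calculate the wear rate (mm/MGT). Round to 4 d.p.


Wear rate = total wear / cumulative tonnage
Rate = 1.06 / 85
Rate = 0.0125 mm/MGT

0.0125


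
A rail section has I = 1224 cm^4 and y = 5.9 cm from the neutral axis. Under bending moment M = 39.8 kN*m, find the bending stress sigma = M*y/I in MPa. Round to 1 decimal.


Convert units:
M = 39.8 kN*m = 39800000 N*mm
y = 5.9 cm = 59 mm
I = 1224 cm^4 = 12240000 mm^4
sigma = 39800000 * 59 / 12240000
sigma = 191.8 MPa

191.8


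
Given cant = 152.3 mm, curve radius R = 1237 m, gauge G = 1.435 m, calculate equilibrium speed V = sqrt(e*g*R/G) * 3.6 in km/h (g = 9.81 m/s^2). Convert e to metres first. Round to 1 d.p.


Convert cant: e = 152.3 mm = 0.1523 m
V_ms = sqrt(0.1523 * 9.81 * 1237 / 1.435)
V_ms = sqrt(1287.913541) = 35.8875 m/s
V = 35.8875 * 3.6 = 129.2 km/h

129.2


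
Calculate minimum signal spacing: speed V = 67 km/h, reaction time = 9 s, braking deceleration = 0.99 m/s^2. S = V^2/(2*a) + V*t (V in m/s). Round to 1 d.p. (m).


V = 67 / 3.6 = 18.6111 m/s
Braking distance = 18.6111^2 / (2*0.99) = 174.9361 m
Sighting distance = 18.6111 * 9 = 167.5 m
S = 174.9361 + 167.5 = 342.4 m

342.4


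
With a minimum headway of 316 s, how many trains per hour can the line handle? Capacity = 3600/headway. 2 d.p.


Capacity = 3600 / headway
Capacity = 3600 / 316
Capacity = 11.39 trains/hour

11.39


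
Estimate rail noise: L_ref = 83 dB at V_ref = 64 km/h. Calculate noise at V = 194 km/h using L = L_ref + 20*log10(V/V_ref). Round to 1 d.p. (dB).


V/V_ref = 194 / 64 = 3.03125
log10(3.03125) = 0.481622
20 * 0.481622 = 9.6324
L = 83 + 9.6324 = 92.6 dB

92.6


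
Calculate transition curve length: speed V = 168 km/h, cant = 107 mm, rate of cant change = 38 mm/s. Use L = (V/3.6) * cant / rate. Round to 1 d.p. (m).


Convert speed: V = 168 / 3.6 = 46.6667 m/s
L = 46.6667 * 107 / 38
L = 4993.3333 / 38
L = 131.4 m

131.4


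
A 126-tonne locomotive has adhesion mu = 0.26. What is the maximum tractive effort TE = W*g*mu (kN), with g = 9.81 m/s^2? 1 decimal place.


TE_max = W * g * mu
TE_max = 126 * 9.81 * 0.26
TE_max = 1236.06 * 0.26
TE_max = 321.4 kN

321.4


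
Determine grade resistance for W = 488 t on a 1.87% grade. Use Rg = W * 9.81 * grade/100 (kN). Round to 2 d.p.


Rg = W * 9.81 * grade / 100
Rg = 488 * 9.81 * 1.87 / 100
Rg = 4787.28 * 0.0187
Rg = 89.52 kN

89.52


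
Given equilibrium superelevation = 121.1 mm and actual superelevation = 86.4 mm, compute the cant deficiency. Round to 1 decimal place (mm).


Cant deficiency = equilibrium cant - actual cant
CD = 121.1 - 86.4
CD = 34.7 mm

34.7


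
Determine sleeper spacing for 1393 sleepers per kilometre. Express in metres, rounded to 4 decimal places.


Spacing = 1000 m / number of sleepers
Spacing = 1000 / 1393
Spacing = 0.7179 m

0.7179


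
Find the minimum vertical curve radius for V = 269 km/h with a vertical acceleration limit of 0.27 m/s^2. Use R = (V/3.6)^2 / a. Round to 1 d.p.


Convert speed: V = 269 / 3.6 = 74.7222 m/s
V^2 = 5583.4105 m^2/s^2
R_v = 5583.4105 / 0.27
R_v = 20679.3 m

20679.3


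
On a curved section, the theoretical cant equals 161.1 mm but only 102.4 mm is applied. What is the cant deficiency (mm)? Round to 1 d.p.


Cant deficiency = equilibrium cant - actual cant
CD = 161.1 - 102.4
CD = 58.7 mm

58.7


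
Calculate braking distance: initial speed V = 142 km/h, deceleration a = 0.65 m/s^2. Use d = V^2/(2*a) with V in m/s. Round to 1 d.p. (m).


Convert speed: V = 142 / 3.6 = 39.4444 m/s
V^2 = 1555.8642
d = 1555.8642 / (2 * 0.65)
d = 1555.8642 / 1.3
d = 1196.8 m

1196.8


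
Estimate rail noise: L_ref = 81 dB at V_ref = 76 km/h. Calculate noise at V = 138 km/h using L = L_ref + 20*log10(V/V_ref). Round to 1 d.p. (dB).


V/V_ref = 138 / 76 = 1.815789
log10(1.815789) = 0.259065
20 * 0.259065 = 5.1813
L = 81 + 5.1813 = 86.2 dB

86.2


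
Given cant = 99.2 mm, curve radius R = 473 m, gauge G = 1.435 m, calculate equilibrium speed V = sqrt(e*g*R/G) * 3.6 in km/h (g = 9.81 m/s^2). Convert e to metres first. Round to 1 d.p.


Convert cant: e = 99.2 mm = 0.0992 m
V_ms = sqrt(0.0992 * 9.81 * 473 / 1.435)
V_ms = sqrt(320.767175) = 17.91 m/s
V = 17.91 * 3.6 = 64.5 km/h

64.5


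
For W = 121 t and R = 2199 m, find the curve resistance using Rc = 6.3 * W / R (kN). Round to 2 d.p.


Rc = 6.3 * W / R
Rc = 6.3 * 121 / 2199
Rc = 762.3 / 2199
Rc = 0.35 kN

0.35


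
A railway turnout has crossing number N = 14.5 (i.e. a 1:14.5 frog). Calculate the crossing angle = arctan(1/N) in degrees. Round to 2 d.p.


1/N = 1/14.5 = 0.068966
angle = arctan(0.068966) = 0.068856 rad
angle = 0.068856 * 180/pi = 3.95 degrees

3.95


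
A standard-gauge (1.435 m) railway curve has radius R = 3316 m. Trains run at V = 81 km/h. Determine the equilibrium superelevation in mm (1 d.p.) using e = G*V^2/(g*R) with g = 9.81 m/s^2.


Convert speed: V = 81 / 3.6 = 22.5 m/s
Apply formula: e = 1.435 * 22.5^2 / (9.81 * 3316)
e = 1.435 * 506.25 / 32529.96
e = 0.022332 m = 22.3 mm

22.3


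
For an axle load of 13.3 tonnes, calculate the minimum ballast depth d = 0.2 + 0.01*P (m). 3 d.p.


d = 0.2 + 0.01 * 13.3
d = 0.2 + 0.133
d = 0.333 m

0.333


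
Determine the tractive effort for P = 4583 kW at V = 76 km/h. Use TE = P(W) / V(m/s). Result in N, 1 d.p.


Convert: P = 4583 kW = 4583000 W
V = 76 / 3.6 = 21.1111 m/s
TE = 4583000 / 21.1111
TE = 217089.5 N

217089.5


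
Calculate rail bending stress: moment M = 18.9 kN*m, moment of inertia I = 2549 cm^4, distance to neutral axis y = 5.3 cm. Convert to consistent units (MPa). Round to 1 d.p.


Convert units:
M = 18.9 kN*m = 18900000 N*mm
y = 5.3 cm = 53 mm
I = 2549 cm^4 = 25490000 mm^4
sigma = 18900000 * 53 / 25490000
sigma = 39.3 MPa

39.3


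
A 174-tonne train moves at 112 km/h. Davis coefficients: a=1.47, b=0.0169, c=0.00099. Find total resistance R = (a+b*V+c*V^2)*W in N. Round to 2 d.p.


b*V = 0.0169 * 112 = 1.8928
c*V^2 = 0.00099 * 12544 = 12.41856
R_per_t = 1.47 + 1.8928 + 12.41856 = 15.78136 N/t
R_total = 15.78136 * 174 = 2745.96 N

2745.96


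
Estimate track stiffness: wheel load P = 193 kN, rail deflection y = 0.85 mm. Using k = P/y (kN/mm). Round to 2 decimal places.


Track stiffness k = P / y
k = 193 / 0.85
k = 227.06 kN/mm

227.06


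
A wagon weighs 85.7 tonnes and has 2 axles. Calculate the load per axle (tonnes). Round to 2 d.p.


Load per axle = total weight / number of axles
Load = 85.7 / 2
Load = 42.85 tonnes

42.85


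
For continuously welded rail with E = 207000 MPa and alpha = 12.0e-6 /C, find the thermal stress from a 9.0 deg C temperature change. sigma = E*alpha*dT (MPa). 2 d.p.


sigma = E * alpha * dT
sigma = 207000 * 12.0e-6 * 9.0
sigma = 2.484 * 9.0
sigma = 22.36 MPa

22.36


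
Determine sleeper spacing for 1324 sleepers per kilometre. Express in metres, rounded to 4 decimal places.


Spacing = 1000 m / number of sleepers
Spacing = 1000 / 1324
Spacing = 0.7553 m

0.7553


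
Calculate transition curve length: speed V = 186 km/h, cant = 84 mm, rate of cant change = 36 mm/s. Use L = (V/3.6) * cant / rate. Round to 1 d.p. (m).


Convert speed: V = 186 / 3.6 = 51.6667 m/s
L = 51.6667 * 84 / 36
L = 4340.0 / 36
L = 120.6 m

120.6


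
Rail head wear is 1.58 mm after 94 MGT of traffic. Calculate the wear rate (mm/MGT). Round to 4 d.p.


Wear rate = total wear / cumulative tonnage
Rate = 1.58 / 94
Rate = 0.0168 mm/MGT

0.0168


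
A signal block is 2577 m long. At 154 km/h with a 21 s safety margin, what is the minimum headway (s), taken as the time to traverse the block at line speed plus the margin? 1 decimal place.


V = 154 / 3.6 = 42.7778 m/s
Block traversal time = 2577 / 42.7778 = 60.2416 s
Headway = 60.2416 + 21
Headway = 81.2 s

81.2


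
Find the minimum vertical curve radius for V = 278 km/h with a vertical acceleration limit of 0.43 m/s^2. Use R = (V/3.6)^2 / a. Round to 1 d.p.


Convert speed: V = 278 / 3.6 = 77.2222 m/s
V^2 = 5963.2716 m^2/s^2
R_v = 5963.2716 / 0.43
R_v = 13868.1 m

13868.1


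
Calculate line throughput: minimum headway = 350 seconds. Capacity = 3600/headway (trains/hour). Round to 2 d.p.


Capacity = 3600 / headway
Capacity = 3600 / 350
Capacity = 10.29 trains/hour

10.29


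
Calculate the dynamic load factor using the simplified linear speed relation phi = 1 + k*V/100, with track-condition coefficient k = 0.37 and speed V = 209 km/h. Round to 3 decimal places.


phi = 1 + k * V / 100
phi = 1 + 0.37 * 209 / 100
phi = 1 + 0.7733
phi = 1.773

1.773


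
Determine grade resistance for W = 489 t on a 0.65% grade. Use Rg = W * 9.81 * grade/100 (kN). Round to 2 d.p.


Rg = W * 9.81 * grade / 100
Rg = 489 * 9.81 * 0.65 / 100
Rg = 4797.09 * 0.0065
Rg = 31.18 kN

31.18


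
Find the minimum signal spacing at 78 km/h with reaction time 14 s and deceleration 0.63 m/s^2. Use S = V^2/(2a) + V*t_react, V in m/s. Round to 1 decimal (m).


V = 78 / 3.6 = 21.6667 m/s
Braking distance = 21.6667^2 / (2*0.63) = 372.575 m
Sighting distance = 21.6667 * 14 = 303.3333 m
S = 372.575 + 303.3333 = 675.9 m

675.9


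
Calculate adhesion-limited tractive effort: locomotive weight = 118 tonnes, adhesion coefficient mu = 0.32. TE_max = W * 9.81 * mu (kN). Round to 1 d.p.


TE_max = W * g * mu
TE_max = 118 * 9.81 * 0.32
TE_max = 1157.58 * 0.32
TE_max = 370.4 kN

370.4


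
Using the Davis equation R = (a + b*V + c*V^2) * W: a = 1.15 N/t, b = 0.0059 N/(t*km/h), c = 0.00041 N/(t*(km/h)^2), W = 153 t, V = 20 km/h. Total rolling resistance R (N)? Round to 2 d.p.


b*V = 0.0059 * 20 = 0.118
c*V^2 = 0.00041 * 400 = 0.164
R_per_t = 1.15 + 0.118 + 0.164 = 1.432 N/t
R_total = 1.432 * 153 = 219.10 N

219.10


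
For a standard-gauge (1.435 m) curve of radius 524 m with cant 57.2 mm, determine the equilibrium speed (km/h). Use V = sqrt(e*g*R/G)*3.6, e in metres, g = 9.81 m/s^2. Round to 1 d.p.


Convert cant: e = 57.2 mm = 0.0572 m
V_ms = sqrt(0.0572 * 9.81 * 524 / 1.435)
V_ms = sqrt(204.901162) = 14.3144 m/s
V = 14.3144 * 3.6 = 51.5 km/h

51.5


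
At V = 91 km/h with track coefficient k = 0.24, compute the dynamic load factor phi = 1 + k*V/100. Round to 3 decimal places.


phi = 1 + k * V / 100
phi = 1 + 0.24 * 91 / 100
phi = 1 + 0.2184
phi = 1.218

1.218


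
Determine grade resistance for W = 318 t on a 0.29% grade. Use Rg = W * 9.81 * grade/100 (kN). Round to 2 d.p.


Rg = W * 9.81 * grade / 100
Rg = 318 * 9.81 * 0.29 / 100
Rg = 3119.58 * 0.0029
Rg = 9.05 kN

9.05


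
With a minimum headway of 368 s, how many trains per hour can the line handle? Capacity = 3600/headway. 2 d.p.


Capacity = 3600 / headway
Capacity = 3600 / 368
Capacity = 9.78 trains/hour

9.78


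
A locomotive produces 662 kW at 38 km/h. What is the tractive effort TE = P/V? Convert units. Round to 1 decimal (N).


Convert: P = 662 kW = 662000 W
V = 38 / 3.6 = 10.5556 m/s
TE = 662000 / 10.5556
TE = 62715.8 N

62715.8


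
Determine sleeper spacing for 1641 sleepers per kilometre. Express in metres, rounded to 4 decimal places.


Spacing = 1000 m / number of sleepers
Spacing = 1000 / 1641
Spacing = 0.6094 m

0.6094


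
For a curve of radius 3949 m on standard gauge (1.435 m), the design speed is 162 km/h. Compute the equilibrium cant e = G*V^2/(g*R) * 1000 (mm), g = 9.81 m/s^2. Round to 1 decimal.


Convert speed: V = 162 / 3.6 = 45.0 m/s
Apply formula: e = 1.435 * 45.0^2 / (9.81 * 3949)
e = 1.435 * 2025.0 / 38739.69
e = 0.07501 m = 75.0 mm

75.0


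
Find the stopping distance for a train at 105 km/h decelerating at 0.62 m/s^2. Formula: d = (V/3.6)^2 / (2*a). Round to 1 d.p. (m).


Convert speed: V = 105 / 3.6 = 29.1667 m/s
V^2 = 850.6944
d = 850.6944 / (2 * 0.62)
d = 850.6944 / 1.24
d = 686.0 m

686.0


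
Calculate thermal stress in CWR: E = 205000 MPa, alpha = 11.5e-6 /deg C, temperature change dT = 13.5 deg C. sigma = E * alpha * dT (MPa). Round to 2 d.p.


sigma = E * alpha * dT
sigma = 205000 * 11.5e-6 * 13.5
sigma = 2.3575 * 13.5
sigma = 31.83 MPa

31.83


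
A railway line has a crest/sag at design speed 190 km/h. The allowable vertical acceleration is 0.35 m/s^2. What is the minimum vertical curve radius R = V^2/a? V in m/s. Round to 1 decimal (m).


Convert speed: V = 190 / 3.6 = 52.7778 m/s
V^2 = 2785.4938 m^2/s^2
R_v = 2785.4938 / 0.35
R_v = 7958.6 m

7958.6


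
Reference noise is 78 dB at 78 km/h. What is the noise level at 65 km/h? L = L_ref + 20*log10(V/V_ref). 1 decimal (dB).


V/V_ref = 65 / 78 = 0.833333
log10(0.833333) = -0.079181
20 * -0.079181 = -1.5836
L = 78 + -1.5836 = 76.4 dB

76.4


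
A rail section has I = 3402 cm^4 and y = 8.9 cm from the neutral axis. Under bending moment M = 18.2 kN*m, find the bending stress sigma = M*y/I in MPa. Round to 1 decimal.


Convert units:
M = 18.2 kN*m = 18200000 N*mm
y = 8.9 cm = 89 mm
I = 3402 cm^4 = 34020000 mm^4
sigma = 18200000 * 89 / 34020000
sigma = 47.6 MPa

47.6


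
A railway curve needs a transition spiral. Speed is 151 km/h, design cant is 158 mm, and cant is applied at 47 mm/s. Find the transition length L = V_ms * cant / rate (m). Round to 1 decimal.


Convert speed: V = 151 / 3.6 = 41.9444 m/s
L = 41.9444 * 158 / 47
L = 6627.2222 / 47
L = 141.0 m

141.0


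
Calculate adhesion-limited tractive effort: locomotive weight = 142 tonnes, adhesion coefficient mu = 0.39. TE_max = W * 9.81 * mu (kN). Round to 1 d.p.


TE_max = W * g * mu
TE_max = 142 * 9.81 * 0.39
TE_max = 1393.02 * 0.39
TE_max = 543.3 kN

543.3


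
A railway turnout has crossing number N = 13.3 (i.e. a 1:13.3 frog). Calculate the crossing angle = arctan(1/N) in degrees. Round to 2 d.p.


1/N = 1/13.3 = 0.075188
angle = arctan(0.075188) = 0.075047 rad
angle = 0.075047 * 180/pi = 4.30 degrees

4.30


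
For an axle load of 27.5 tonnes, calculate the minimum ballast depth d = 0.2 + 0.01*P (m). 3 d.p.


d = 0.2 + 0.01 * 27.5
d = 0.2 + 0.275
d = 0.475 m

0.475


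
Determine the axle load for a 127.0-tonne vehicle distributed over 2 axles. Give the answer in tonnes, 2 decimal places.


Load per axle = total weight / number of axles
Load = 127.0 / 2
Load = 63.50 tonnes

63.50


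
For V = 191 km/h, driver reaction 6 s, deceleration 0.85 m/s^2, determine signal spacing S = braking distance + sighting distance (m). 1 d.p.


V = 191 / 3.6 = 53.0556 m/s
Braking distance = 53.0556^2 / (2*0.85) = 1655.8188 m
Sighting distance = 53.0556 * 6 = 318.3333 m
S = 1655.8188 + 318.3333 = 1974.2 m

1974.2


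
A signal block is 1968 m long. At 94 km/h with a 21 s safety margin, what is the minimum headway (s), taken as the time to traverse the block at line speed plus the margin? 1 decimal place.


V = 94 / 3.6 = 26.1111 m/s
Block traversal time = 1968 / 26.1111 = 75.3702 s
Headway = 75.3702 + 21
Headway = 96.4 s

96.4


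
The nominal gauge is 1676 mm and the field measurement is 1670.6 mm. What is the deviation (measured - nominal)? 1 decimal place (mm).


Deviation = measured - nominal
Deviation = 1670.6 - 1676
Deviation = -5.4 mm

-5.4


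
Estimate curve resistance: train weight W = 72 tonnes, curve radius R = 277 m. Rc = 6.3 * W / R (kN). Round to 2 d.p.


Rc = 6.3 * W / R
Rc = 6.3 * 72 / 277
Rc = 453.6 / 277
Rc = 1.64 kN

1.64


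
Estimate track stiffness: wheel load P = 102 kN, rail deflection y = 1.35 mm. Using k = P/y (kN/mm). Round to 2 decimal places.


Track stiffness k = P / y
k = 102 / 1.35
k = 75.56 kN/mm

75.56


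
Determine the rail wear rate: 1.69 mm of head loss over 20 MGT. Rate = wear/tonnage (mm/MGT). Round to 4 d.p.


Wear rate = total wear / cumulative tonnage
Rate = 1.69 / 20
Rate = 0.0845 mm/MGT

0.0845
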